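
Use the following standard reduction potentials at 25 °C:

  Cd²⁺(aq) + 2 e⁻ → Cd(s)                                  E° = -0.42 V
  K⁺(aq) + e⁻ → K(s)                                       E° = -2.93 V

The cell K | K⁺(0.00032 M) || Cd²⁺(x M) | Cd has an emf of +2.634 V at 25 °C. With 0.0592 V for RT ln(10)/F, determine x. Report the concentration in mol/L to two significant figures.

0.0016 M

Cd²⁺/Cd is the cathode, K⁺/K the anode: E°cell = +2.51 V, n = 2.
Overall reaction: Cd²⁺(aq) + 2 K(s) → Cd(s) + 2 K⁺(aq); Q = [K⁺]^2/[Cd²⁺]^1.
From E = E° − (0.0592/n) log Q: log Q = (E° − E)·n/0.0592 = (+2.51 − (+2.634))·2/0.0592 = -4.1892.
So 1·log[Cd²⁺] = 2·log(0.00032) − log Q = -6.9897 − (-4.1892) = -2.8005; [Cd²⁺] = 10^(-2.8005) ≈ 0.0016 M.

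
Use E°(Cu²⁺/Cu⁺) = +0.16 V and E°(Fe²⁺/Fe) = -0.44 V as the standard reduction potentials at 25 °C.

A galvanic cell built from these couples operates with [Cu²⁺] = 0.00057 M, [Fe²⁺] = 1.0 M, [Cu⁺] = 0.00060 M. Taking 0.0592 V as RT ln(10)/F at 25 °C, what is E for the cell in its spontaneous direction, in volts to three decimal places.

Cu²⁺/Cu⁺ is the cathode (higher E°), Fe²⁺/Fe the anode: E°cell = +0.16 − (-0.44) = +0.60 V, n = 2.
Overall: 2 Cu²⁺(aq) + Fe(s) → 2 Cu⁺(aq) + Fe²⁺(aq)
Q = [Cu⁺]^2·[Fe²⁺] / ([Cu²⁺]^2); log Q = 0.045.
E = E° − (0.0592/n) log Q = +0.60 − (0.0592/2)(0.045) = +0.599 V.

+0.599 V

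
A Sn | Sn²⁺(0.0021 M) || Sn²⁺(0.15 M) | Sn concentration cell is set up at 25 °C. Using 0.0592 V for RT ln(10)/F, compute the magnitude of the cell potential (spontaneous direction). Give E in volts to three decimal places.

+0.055 V

For a concentration cell E°cell = 0. The 0.15 M side is the cathode (reduction is favoured where [Sn²⁺] is higher).
With n = 2, E = −(0.0592/2) log([Sn²⁺]ₐₙ/[Sn²⁺]꜀ₐₜ) = −(0.0592/2) log(0.0021/0.15) = −(0.0592/2)(-1.854) = +0.055 V.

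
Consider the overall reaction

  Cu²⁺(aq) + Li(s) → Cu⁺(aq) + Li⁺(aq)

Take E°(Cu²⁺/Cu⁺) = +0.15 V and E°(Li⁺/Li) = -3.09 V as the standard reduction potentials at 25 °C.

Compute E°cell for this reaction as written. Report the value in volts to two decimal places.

+3.24 V

The Cu²⁺/Cu⁺ couple has the higher reduction potential, so it is the cathode; Li⁺/Li is oxidised at the anode.
E°cell = E°(cathode) − E°(anode) = (+0.15) − (-3.09) = +3.24 V.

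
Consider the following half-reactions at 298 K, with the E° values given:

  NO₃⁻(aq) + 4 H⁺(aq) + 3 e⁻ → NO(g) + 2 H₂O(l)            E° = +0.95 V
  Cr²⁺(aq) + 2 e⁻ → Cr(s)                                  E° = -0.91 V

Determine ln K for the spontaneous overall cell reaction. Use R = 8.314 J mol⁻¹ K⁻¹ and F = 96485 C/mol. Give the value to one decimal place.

Cathode: NO₃⁻/NO; anode: Cr²⁺/Cr. E°cell = (+0.95) − (-0.91) = +1.86 V, with n = 6.
ΔG° = −nFE° = −RT ln K, so ln K = nFE°/(RT) = (6)(96485)(+1.86) / ((8.314)(298)) = 434.608.

434.6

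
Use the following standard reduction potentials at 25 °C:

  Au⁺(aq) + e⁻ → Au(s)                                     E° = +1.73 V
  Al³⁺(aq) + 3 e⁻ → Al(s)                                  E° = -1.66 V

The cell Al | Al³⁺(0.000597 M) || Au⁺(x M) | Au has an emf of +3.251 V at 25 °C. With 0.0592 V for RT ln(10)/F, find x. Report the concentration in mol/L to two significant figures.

Au⁺/Au is the cathode, Al³⁺/Al the anode: E°cell = +3.39 V, n = 3.
Overall reaction: 3 Au⁺(aq) + Al(s) → 3 Au(s) + Al³⁺(aq); Q = [Al³⁺]^1/[Au⁺]^3.
From E = E° − (0.0592/n) log Q: log Q = (E° − E)·n/0.0592 = (+3.39 − (+3.251))·3/0.0592 = 7.0439.
So 3·log[Au⁺] = 1·log(0.000597) − log Q = -3.2240 − (7.0439) = -10.2679; log[Au⁺] = -10.2679 / 3 = -3.4226; [Au⁺] = 10^(-3.4226) ≈ 0.00038 M.

0.00038 M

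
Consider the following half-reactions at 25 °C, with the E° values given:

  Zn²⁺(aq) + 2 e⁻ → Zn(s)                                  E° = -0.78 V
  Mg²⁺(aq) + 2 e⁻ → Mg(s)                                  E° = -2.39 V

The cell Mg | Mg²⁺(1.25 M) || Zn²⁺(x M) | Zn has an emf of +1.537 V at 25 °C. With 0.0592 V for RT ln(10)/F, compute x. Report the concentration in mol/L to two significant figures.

0.0043 M

Zn²⁺/Zn is the cathode, Mg²⁺/Mg the anode: E°cell = +1.61 V, n = 2.
Overall reaction: Zn²⁺(aq) + Mg(s) → Zn(s) + Mg²⁺(aq); Q = [Mg²⁺]^1/[Zn²⁺]^1.
From E = E° − (0.0592/n) log Q: log Q = (E° − E)·n/0.0592 = (+1.61 − (+1.537))·2/0.0592 = 2.4662.
So 1·log[Zn²⁺] = 1·log(1.25) − log Q = 0.0969 − (2.4662) = -2.3693; [Zn²⁺] = 10^(-2.3693) ≈ 0.0043 M.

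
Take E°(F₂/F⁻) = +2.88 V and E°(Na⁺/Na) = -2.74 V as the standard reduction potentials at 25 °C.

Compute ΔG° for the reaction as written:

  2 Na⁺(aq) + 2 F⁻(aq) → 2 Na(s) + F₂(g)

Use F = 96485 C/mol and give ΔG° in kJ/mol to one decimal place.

As written, Na⁺/Na is reduced (cathode) and F₂/F⁻ is oxidised (anode), so E°cell = (-2.74) − (+2.88) = -5.62 V.
Balancing electrons gives n = 2.
ΔG° = −nFE° = −(2)(96485)(-5.62) = 1,084,491 J = +1084.5 kJ/mol.

+1084.5 kJ/mol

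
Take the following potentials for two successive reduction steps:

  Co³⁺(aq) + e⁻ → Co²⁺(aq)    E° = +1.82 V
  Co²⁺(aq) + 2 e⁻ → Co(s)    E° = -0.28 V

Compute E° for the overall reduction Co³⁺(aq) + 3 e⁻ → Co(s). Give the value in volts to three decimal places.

+0.420 V

Since ΔG° = −nFE° is additive over sequential reductions, n₃E°₃ = n₁E°₁ + n₂E°₂.
E°₃ = (1×+1.82 + 2×-0.28) / 3 = (+1.260) / 3 = +0.420 V.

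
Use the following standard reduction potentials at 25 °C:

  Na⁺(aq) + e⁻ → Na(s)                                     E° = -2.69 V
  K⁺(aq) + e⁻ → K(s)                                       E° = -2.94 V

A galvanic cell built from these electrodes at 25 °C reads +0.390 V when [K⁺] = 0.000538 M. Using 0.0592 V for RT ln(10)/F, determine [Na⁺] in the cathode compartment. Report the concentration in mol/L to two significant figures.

0.12 M

Na⁺/Na is the cathode, K⁺/K the anode: E°cell = +0.25 V, n = 1.
Overall reaction: Na⁺(aq) + K(s) → Na(s) + K⁺(aq); Q = [K⁺]^1/[Na⁺]^1.
From E = E° − (0.0592/n) log Q: log Q = (E° − E)·n/0.0592 = (+0.25 − (+0.390))·1/0.0592 = -2.3649.
So 1·log[Na⁺] = 1·log(0.000538) − log Q = -3.2692 − (-2.3649) = -0.9043; [Na⁺] = 10^(-0.9043) ≈ 0.12 M.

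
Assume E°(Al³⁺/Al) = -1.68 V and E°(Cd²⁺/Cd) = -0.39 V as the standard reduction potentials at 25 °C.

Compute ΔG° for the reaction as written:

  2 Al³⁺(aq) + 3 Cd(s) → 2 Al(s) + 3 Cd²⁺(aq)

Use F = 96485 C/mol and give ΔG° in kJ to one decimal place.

+746.8 kJ

As written, Al³⁺/Al is reduced (cathode) and Cd²⁺/Cd is oxidised (anode), so E°cell = (-1.68) − (-0.39) = -1.29 V.
Balancing electrons gives n = 6.
ΔG° = −nFE° = −(6)(96485)(-1.29) = 746,794 J = +746.8 kJ.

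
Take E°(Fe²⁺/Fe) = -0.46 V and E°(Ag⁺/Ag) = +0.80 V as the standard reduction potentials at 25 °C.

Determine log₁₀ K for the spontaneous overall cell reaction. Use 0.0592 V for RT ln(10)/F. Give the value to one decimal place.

42.6

Cathode: Ag⁺/Ag; anode: Fe²⁺/Fe. E°cell = +1.26 V, n = 2.
log K = nE°cell / 0.0592 = (2)(+1.26) / 0.0592 = 42.6.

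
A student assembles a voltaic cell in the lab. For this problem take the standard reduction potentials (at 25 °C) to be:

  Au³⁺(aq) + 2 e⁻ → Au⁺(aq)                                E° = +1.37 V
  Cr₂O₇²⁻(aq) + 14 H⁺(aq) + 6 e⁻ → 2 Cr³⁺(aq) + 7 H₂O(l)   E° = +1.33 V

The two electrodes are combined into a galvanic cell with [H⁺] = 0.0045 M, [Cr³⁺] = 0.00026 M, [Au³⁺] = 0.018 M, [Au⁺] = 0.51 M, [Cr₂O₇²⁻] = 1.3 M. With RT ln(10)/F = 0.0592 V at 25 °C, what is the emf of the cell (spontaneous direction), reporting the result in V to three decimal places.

Au³⁺/Au⁺ is the cathode (higher E°), Cr₂O₇²⁻/Cr³⁺ the anode: E°cell = +1.37 − (+1.33) = +0.04 V, n = 6.
Overall: 3 Au³⁺(aq) + 2 Cr³⁺(aq) + 7 H₂O(l) → 3 Au⁺(aq) + Cr₂O₇²⁻(aq) + 14 H⁺(aq)
Q = [Au⁺]^3·[Cr₂O₇²⁻]·[H⁺]^14 / ([Au³⁺]^3·[Cr³⁺]^2); log Q = -21.214.
E = E° − (0.0592/n) log Q = +0.04 − (0.0592/6)(-21.214) = +0.249 V.

+0.249 V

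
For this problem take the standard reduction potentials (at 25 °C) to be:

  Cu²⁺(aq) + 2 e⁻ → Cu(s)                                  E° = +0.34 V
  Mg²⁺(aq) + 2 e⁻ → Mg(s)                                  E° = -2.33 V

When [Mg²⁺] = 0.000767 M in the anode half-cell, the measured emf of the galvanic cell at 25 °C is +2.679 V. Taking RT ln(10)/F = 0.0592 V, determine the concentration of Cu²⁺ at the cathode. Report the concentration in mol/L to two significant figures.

0.0015 M

Cu²⁺/Cu is the cathode, Mg²⁺/Mg the anode: E°cell = +2.67 V, n = 2.
Overall reaction: Cu²⁺(aq) + Mg(s) → Cu(s) + Mg²⁺(aq); Q = [Mg²⁺]^1/[Cu²⁺]^1.
From E = E° − (0.0592/n) log Q: log Q = (E° − E)·n/0.0592 = (+2.67 − (+2.679))·2/0.0592 = -0.3041.
So 1·log[Cu²⁺] = 1·log(0.000767) − log Q = -3.1152 − (-0.3041) = -2.8111; [Cu²⁺] = 10^(-2.8111) ≈ 0.0015 M.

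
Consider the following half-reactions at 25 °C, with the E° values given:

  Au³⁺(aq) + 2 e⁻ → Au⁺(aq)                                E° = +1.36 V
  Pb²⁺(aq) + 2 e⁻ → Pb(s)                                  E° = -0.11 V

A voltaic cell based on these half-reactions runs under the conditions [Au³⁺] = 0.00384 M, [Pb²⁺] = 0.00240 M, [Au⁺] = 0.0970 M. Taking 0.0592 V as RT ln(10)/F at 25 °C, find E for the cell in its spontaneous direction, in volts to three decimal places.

+1.506 V

Au³⁺/Au⁺ is the cathode (higher E°), Pb²⁺/Pb the anode: E°cell = +1.36 − (-0.11) = +1.47 V, n = 2.
Overall: Au³⁺(aq) + Pb(s) → Au⁺(aq) + Pb²⁺(aq)
Q = [Au⁺]·[Pb²⁺] / ([Au³⁺]); log Q = -1.217.
E = E° − (0.0592/n) log Q = +1.47 − (0.0592/2)(-1.217) = +1.506 V.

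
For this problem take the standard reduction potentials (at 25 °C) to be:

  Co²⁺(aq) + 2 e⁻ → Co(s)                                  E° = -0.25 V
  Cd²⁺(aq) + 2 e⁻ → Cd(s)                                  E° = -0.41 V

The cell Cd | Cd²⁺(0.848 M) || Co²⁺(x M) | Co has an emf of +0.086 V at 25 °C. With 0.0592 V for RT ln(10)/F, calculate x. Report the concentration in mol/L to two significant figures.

0.0027 M

Co²⁺/Co is the cathode, Cd²⁺/Cd the anode: E°cell = +0.16 V, n = 2.
Overall reaction: Co²⁺(aq) + Cd(s) → Co(s) + Cd²⁺(aq); Q = [Cd²⁺]^1/[Co²⁺]^1.
From E = E° − (0.0592/n) log Q: log Q = (E° − E)·n/0.0592 = (+0.16 − (+0.086))·2/0.0592 = 2.5000.
So 1·log[Co²⁺] = 1·log(0.848) − log Q = -0.0716 − (2.5000) = -2.5716; [Co²⁺] = 10^(-2.5716) ≈ 0.0027 M.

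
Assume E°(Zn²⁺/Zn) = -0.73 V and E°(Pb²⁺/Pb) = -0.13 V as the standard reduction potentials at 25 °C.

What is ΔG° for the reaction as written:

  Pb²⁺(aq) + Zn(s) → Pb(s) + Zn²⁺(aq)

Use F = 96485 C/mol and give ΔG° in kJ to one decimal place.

As written, Pb²⁺/Pb is reduced (cathode) and Zn²⁺/Zn is oxidised (anode), so E°cell = (-0.13) − (-0.73) = +0.60 V.
Balancing electrons gives n = 2.
ΔG° = −nFE° = −(2)(96485)(+0.60) = -115,782 J = -115.8 kJ.

-115.8 kJ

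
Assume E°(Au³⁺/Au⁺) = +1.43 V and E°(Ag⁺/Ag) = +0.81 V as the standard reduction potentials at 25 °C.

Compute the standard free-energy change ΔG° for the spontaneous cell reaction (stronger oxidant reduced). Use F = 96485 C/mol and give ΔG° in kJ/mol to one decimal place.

Au³⁺/Au⁺ (E° = +1.43 V) is the cathode; Ag⁺/Ag (E° = +0.81 V) is the anode, so E°cell = +0.62 V.
Balancing electrons gives n = 2 (lcm of 2 and 1).
ΔG° = −nFE° = −(2)(96485)(+0.62) = -119,641 J = -119.6 kJ/mol.

-119.6 kJ/mol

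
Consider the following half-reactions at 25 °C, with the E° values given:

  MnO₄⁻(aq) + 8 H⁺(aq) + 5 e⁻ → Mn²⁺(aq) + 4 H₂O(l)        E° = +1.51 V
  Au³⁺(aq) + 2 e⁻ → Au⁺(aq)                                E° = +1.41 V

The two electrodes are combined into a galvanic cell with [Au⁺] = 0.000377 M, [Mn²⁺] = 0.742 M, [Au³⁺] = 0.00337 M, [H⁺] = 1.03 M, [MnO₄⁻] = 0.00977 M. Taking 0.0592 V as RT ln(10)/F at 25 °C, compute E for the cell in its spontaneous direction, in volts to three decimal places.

+0.051 V

MnO₄⁻/Mn²⁺ is the cathode (higher E°), Au³⁺/Au⁺ the anode: E°cell = +1.51 − (+1.41) = +0.10 V, n = 10.
Overall: 2 MnO₄⁻(aq) + 16 H⁺(aq) + 5 Au⁺(aq) → 2 Mn²⁺(aq) + 8 H₂O(l) + 5 Au³⁺(aq)
Q = [Mn²⁺]^2·[Au³⁺]^5 / ([MnO₄⁻]^2·[H⁺]^16·[Au⁺]^5); log Q = 8.312.
E = E° − (0.0592/n) log Q = +0.10 − (0.0592/10)(8.312) = +0.051 V.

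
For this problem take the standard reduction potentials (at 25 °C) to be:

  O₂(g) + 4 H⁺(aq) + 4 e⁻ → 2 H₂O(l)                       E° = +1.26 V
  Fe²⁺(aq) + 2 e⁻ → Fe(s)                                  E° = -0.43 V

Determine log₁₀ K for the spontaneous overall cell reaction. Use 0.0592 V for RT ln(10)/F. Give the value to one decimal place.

Cathode: O₂/H₂O; anode: Fe²⁺/Fe. E°cell = +1.69 V, n = 4.
log K = nE°cell / 0.0592 = (4)(+1.69) / 0.0592 = 114.2.

114.2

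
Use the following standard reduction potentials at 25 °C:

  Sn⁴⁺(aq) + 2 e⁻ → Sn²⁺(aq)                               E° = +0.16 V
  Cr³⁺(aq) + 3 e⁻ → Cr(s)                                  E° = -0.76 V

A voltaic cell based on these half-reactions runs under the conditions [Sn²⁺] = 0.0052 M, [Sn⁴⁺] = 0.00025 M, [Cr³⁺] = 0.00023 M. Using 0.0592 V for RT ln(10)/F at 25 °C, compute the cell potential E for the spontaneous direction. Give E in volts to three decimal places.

+0.953 V

Sn⁴⁺/Sn²⁺ is the cathode (higher E°), Cr³⁺/Cr the anode: E°cell = +0.16 − (-0.76) = +0.92 V, n = 6.
Overall: 3 Sn⁴⁺(aq) + 2 Cr(s) → 3 Sn²⁺(aq) + 2 Cr³⁺(aq)
Q = [Sn²⁺]^3·[Cr³⁺]^2 / ([Sn⁴⁺]^3); log Q = -3.322.
E = E° − (0.0592/n) log Q = +0.92 − (0.0592/6)(-3.322) = +0.953 V.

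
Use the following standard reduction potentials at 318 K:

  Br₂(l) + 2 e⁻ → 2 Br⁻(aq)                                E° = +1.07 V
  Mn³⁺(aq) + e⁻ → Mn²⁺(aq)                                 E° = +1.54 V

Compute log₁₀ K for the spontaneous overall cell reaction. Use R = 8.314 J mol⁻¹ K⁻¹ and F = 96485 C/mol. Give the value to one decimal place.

14.9

Cathode: Mn³⁺/Mn²⁺; anode: Br₂/Br⁻. E°cell = (+1.54) − (+1.07) = +0.47 V, with n = 2.
ΔG° = −nFE° = −RT ln K, so ln K = nFE°/(RT) = (2)(96485)(+0.47) / ((8.314)(318)) = 34.304.
log₁₀ K = 34.304 / ln 10 = 14.9.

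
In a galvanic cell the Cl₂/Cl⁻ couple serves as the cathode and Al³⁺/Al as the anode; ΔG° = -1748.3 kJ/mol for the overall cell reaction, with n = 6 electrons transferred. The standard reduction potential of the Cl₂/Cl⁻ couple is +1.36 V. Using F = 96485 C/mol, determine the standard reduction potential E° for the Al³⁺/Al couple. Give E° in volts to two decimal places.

E°cell = −ΔG°/(nF) = −(-1748.3×10³)/((6)(96485)) = +3.020 V.
Since Cl₂/Cl⁻ is the cathode and Al³⁺/Al the anode, E°cell = E°(Cl₂/Cl⁻) − E°(Al³⁺/Al).
So E°(Al³⁺/Al) = E°(Cl₂/Cl⁻) − E°cell = (+1.36) − (+3.020) = -1.66 V.

-1.66 V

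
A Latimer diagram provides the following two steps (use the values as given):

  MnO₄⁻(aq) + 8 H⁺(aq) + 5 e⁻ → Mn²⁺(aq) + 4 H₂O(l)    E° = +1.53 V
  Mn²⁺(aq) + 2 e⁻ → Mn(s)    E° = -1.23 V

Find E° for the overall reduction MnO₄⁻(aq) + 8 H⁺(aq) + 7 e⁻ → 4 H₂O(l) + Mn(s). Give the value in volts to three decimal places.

+0.741 V

Adding the free-energy changes (−nFE°) of the two steps gives −n₃FE°₃ = −n₁FE°₁ − n₂FE°₂.
E°₃ = (5×+1.53 + 2×-1.23) / 7 = (+5.190) / 7 = +0.741 V.
E° values themselves are not directly additive — weighting by electron count is essential.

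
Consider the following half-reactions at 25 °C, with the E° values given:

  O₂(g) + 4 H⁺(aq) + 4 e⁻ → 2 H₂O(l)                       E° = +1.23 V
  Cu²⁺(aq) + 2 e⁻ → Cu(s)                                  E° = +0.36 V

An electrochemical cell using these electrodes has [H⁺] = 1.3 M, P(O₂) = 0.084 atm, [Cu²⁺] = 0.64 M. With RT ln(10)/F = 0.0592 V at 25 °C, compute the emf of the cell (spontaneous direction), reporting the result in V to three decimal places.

O₂/H₂O is the cathode (higher E°), Cu²⁺/Cu the anode: E°cell = +1.23 − (+0.36) = +0.87 V, n = 4.
Overall: O₂(g) + 4 H⁺(aq) + 2 Cu(s) → 2 H₂O(l) + 2 Cu²⁺(aq)
Q = [Cu²⁺]^2 / (P(O₂)·[H⁺]^4); log Q = 0.232.
E = E° − (0.0592/n) log Q = +0.87 − (0.0592/4)(0.232) = +0.867 V.

+0.867 V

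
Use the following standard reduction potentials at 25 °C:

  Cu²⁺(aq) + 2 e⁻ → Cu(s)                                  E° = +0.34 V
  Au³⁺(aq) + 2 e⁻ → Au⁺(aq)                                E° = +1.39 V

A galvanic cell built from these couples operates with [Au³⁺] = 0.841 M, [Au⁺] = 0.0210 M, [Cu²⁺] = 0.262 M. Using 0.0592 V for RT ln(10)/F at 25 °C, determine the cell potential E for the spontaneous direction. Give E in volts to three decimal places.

+1.115 V

Au³⁺/Au⁺ is the cathode (higher E°), Cu²⁺/Cu the anode: E°cell = +1.39 − (+0.34) = +1.05 V, n = 2.
Overall: Au³⁺(aq) + Cu(s) → Au⁺(aq) + Cu²⁺(aq)
Q = [Au⁺]·[Cu²⁺] / ([Au³⁺]); log Q = -2.184.
E = E° − (0.0592/n) log Q = +1.05 − (0.0592/2)(-2.184) = +1.115 V.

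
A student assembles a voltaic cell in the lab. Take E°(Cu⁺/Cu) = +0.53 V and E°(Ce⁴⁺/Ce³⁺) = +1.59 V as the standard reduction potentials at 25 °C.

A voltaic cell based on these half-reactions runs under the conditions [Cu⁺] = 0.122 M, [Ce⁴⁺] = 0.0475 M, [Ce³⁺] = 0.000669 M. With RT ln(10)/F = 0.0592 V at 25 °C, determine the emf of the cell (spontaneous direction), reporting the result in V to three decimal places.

+1.224 V

Ce⁴⁺/Ce³⁺ is the cathode (higher E°), Cu⁺/Cu the anode: E°cell = +1.59 − (+0.53) = +1.06 V, n = 1.
Overall: Ce⁴⁺(aq) + Cu(s) → Ce³⁺(aq) + Cu⁺(aq)
Q = [Ce³⁺]·[Cu⁺] / ([Ce⁴⁺]); log Q = -2.765.
E = E° − (0.0592/n) log Q = +1.06 − (0.0592/1)(-2.765) = +1.224 V.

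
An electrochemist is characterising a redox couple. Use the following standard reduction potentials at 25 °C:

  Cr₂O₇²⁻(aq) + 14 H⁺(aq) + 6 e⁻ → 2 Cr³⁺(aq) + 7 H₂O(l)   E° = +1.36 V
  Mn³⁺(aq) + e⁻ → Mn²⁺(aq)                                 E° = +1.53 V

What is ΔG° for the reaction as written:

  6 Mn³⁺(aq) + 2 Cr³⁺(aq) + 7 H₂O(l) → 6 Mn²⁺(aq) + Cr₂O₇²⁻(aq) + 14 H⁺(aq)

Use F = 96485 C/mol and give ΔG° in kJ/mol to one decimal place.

As written, Mn³⁺/Mn²⁺ is reduced (cathode) and Cr₂O₇²⁻/Cr³⁺ is oxidised (anode), so E°cell = (+1.53) − (+1.36) = +0.17 V.
Balancing electrons gives n = 6.
ΔG° = −nFE° = −(6)(96485)(+0.17) = -98,415 J = -98.4 kJ/mol.

-98.4 kJ/mol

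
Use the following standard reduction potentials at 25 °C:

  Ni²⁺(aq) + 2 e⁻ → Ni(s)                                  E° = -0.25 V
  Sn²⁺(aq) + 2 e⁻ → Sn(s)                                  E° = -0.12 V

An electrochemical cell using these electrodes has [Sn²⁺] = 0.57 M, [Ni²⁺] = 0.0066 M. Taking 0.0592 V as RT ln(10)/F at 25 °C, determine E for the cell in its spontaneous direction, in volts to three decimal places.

+0.187 V

Sn²⁺/Sn is the cathode (higher E°), Ni²⁺/Ni the anode: E°cell = -0.12 − (-0.25) = +0.13 V, n = 2.
Overall: Sn²⁺(aq) + Ni(s) → Sn(s) + Ni²⁺(aq)
Q = [Ni²⁺] / ([Sn²⁺]); log Q = -1.936.
E = E° − (0.0592/n) log Q = +0.13 − (0.0592/2)(-1.936) = +0.187 V.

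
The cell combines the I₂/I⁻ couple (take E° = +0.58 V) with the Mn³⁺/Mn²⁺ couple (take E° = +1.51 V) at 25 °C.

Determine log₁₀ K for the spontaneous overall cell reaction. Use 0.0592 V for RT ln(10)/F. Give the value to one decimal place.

31.4

Cathode: Mn³⁺/Mn²⁺; anode: I₂/I⁻. E°cell = +0.93 V, n = 2.
log K = nE°cell / 0.0592 = (2)(+0.93) / 0.0592 = 31.4.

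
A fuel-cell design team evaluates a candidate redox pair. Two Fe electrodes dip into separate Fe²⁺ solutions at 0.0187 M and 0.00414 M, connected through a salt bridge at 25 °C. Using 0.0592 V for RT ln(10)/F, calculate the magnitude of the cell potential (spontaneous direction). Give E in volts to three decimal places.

+0.019 V

For a concentration cell E°cell = 0. The 0.0187 M side is the cathode (reduction is favoured where [Fe²⁺] is higher).
With n = 2, E = −(0.0592/2) log([Fe²⁺]ₐₙ/[Fe²⁺]꜀ₐₜ) = −(0.0592/2) log(0.00414/0.0187) = −(0.0592/2)(-0.655) = +0.019 V.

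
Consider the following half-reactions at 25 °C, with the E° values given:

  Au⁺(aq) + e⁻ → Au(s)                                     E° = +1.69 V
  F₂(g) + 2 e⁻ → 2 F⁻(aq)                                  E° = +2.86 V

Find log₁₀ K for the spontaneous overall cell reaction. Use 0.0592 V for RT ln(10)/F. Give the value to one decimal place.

Cathode: F₂/F⁻; anode: Au⁺/Au. E°cell = +1.17 V, n = 2.
log K = nE°cell / 0.0592 = (2)(+1.17) / 0.0592 = 39.5.

39.5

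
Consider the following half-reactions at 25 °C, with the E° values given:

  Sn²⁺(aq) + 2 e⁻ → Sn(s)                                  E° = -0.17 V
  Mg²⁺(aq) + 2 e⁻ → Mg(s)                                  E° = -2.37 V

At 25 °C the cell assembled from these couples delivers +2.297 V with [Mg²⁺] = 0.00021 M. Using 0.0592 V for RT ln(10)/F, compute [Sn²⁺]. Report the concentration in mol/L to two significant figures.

Sn²⁺/Sn is the cathode, Mg²⁺/Mg the anode: E°cell = +2.20 V, n = 2.
Overall reaction: Sn²⁺(aq) + Mg(s) → Sn(s) + Mg²⁺(aq); Q = [Mg²⁺]^1/[Sn²⁺]^1.
From E = E° − (0.0592/n) log Q: log Q = (E° − E)·n/0.0592 = (+2.20 − (+2.297))·2/0.0592 = -3.2770.
So 1·log[Sn²⁺] = 1·log(0.00021) − log Q = -3.6778 − (-3.2770) = -0.4008; [Sn²⁺] = 10^(-0.4008) ≈ 0.40 M.

0.40 M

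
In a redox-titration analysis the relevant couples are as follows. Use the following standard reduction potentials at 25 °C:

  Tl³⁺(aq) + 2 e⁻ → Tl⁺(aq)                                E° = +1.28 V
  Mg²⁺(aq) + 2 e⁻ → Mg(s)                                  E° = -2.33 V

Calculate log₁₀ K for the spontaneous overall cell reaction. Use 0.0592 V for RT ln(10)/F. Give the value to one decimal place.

Cathode: Tl³⁺/Tl⁺; anode: Mg²⁺/Mg. E°cell = +3.61 V, n = 2.
log K = nE°cell / 0.0592 = (2)(+3.61) / 0.0592 = 122.0.

122.0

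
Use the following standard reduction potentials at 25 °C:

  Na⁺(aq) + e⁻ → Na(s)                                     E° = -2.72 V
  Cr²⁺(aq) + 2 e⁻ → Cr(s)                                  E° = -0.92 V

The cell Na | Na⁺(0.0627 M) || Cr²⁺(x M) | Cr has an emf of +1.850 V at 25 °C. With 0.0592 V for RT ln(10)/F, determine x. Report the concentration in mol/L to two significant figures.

Cr²⁺/Cr is the cathode, Na⁺/Na the anode: E°cell = +1.80 V, n = 2.
Overall reaction: Cr²⁺(aq) + 2 Na(s) → Cr(s) + 2 Na⁺(aq); Q = [Na⁺]^2/[Cr²⁺]^1.
From E = E° − (0.0592/n) log Q: log Q = (E° − E)·n/0.0592 = (+1.80 − (+1.850))·2/0.0592 = -1.6892.
So 1·log[Cr²⁺] = 2·log(0.0627) − log Q = -2.4055 − (-1.6892) = -0.7163; [Cr²⁺] = 10^(-0.7163) ≈ 0.19 M.

0.19 M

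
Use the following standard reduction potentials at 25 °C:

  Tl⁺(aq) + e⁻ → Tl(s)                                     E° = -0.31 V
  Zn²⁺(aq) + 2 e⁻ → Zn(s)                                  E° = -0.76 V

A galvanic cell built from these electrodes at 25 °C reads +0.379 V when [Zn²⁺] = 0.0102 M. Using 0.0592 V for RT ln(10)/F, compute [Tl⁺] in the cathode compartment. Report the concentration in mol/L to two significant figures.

Tl⁺/Tl is the cathode, Zn²⁺/Zn the anode: E°cell = +0.45 V, n = 2.
Overall reaction: 2 Tl⁺(aq) + Zn(s) → 2 Tl(s) + Zn²⁺(aq); Q = [Zn²⁺]^1/[Tl⁺]^2.
From E = E° − (0.0592/n) log Q: log Q = (E° − E)·n/0.0592 = (+0.45 − (+0.379))·2/0.0592 = 2.3986.
So 2·log[Tl⁺] = 1·log(0.0102) − log Q = -1.9914 − (2.3986) = -4.3900; log[Tl⁺] = -4.3900 / 2 = -2.1950; [Tl⁺] = 10^(-2.1950) ≈ 0.0064 M.

0.0064 M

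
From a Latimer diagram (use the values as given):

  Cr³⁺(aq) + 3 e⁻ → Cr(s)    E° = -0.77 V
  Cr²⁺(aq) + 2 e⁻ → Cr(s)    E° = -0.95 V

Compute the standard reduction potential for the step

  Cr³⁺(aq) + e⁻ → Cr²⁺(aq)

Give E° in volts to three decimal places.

Sequential free energies add, so n₃E°₃ = n₁E°₁ + n₂E°₂.
With n₃ = 3, and the known step contributing 2×(-0.95) V, the unknown satisfies 1·E° = 3×(-0.77) − 2×(-0.95) = -0.410.
E° = -0.410 / 1 = -0.410 V.

-0.410 V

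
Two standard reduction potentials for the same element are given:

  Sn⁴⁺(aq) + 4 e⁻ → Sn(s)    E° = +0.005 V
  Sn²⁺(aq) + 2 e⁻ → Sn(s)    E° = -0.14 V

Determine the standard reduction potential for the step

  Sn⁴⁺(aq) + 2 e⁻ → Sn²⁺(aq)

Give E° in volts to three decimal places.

+0.150 V

Sequential free energies add, so n₃E°₃ = n₁E°₁ + n₂E°₂.
With n₃ = 4, and the known step contributing 2×(-0.14) V, the unknown satisfies 2·E° = 4×(+0.005) − 2×(-0.14) = +0.300.
E° = +0.300 / 2 = +0.150 V.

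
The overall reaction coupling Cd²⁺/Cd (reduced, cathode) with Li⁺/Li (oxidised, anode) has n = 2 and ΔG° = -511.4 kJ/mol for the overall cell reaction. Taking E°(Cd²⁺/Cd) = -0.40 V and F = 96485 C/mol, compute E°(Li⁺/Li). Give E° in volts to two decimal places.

E°cell = −ΔG°/(nF) = −(-511.4×10³)/((2)(96485)) = +2.650 V.
Since Cd²⁺/Cd is the cathode and Li⁺/Li the anode, E°cell = E°(Cd²⁺/Cd) − E°(Li⁺/Li).
So E°(Li⁺/Li) = E°(Cd²⁺/Cd) − E°cell = (-0.40) − (+2.650) = -3.05 V.

-3.05 V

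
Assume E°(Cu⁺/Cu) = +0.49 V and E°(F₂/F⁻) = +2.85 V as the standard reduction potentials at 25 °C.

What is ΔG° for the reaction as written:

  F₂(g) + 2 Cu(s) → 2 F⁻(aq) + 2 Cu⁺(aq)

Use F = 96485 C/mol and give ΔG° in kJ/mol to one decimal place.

As written, F₂/F⁻ is reduced (cathode) and Cu⁺/Cu is oxidised (anode), so E°cell = (+2.85) − (+0.49) = +2.36 V.
Balancing electrons gives n = 2.
ΔG° = −nFE° = −(2)(96485)(+2.36) = -455,409 J = -455.4 kJ/mol.

-455.4 kJ/mol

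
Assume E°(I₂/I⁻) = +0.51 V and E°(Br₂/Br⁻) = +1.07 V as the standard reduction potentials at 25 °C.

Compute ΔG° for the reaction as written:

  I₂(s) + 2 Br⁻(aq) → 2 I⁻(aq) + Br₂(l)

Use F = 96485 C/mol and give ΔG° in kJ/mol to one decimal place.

+108.1 kJ/mol

As written, I₂/I⁻ is reduced (cathode) and Br₂/Br⁻ is oxidised (anode), so E°cell = (+0.51) − (+1.07) = -0.56 V.
Balancing electrons gives n = 2.
ΔG° = −nFE° = −(2)(96485)(-0.56) = 108,063 J = +108.1 kJ/mol.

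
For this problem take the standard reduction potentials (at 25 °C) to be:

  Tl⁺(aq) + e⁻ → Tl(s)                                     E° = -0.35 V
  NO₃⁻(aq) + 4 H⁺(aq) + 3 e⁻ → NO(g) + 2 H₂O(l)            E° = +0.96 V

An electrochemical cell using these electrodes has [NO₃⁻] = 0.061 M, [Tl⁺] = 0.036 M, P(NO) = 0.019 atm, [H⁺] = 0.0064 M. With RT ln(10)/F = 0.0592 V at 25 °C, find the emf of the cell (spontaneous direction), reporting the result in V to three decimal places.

NO₃⁻/NO is the cathode (higher E°), Tl⁺/Tl the anode: E°cell = +0.96 − (-0.35) = +1.31 V, n = 3.
Overall: NO₃⁻(aq) + 4 H⁺(aq) + 3 Tl(s) → NO(g) + 2 H₂O(l) + 3 Tl⁺(aq)
Q = P(NO)·[Tl⁺]^3 / ([NO₃⁻]·[H⁺]^4); log Q = 3.938.
E = E° − (0.0592/n) log Q = +1.31 − (0.0592/3)(3.938) = +1.232 V.

+1.232 V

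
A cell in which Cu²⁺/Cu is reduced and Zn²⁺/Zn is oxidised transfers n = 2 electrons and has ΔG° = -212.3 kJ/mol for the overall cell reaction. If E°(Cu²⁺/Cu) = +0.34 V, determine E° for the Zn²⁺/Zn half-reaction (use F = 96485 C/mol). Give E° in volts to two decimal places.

-0.76 V

E°cell = −ΔG°/(nF) = −(-212.3×10³)/((2)(96485)) = +1.100 V.
Since Cu²⁺/Cu is the cathode and Zn²⁺/Zn the anode, E°cell = E°(Cu²⁺/Cu) − E°(Zn²⁺/Zn).
So E°(Zn²⁺/Zn) = E°(Cu²⁺/Cu) − E°cell = (+0.34) − (+1.100) = -0.76 V.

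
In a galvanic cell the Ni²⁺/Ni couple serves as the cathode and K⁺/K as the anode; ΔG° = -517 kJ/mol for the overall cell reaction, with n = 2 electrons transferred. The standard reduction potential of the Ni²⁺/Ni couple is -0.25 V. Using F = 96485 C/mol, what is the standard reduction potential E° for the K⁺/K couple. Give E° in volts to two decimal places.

-2.93 V

E°cell = −ΔG°/(nF) = −(-517×10³)/((2)(96485)) = +2.679 V.
Since Ni²⁺/Ni is the cathode and K⁺/K the anode, E°cell = E°(Ni²⁺/Ni) − E°(K⁺/K).
So E°(K⁺/K) = E°(Ni²⁺/Ni) − E°cell = (-0.25) − (+2.679) = -2.93 V.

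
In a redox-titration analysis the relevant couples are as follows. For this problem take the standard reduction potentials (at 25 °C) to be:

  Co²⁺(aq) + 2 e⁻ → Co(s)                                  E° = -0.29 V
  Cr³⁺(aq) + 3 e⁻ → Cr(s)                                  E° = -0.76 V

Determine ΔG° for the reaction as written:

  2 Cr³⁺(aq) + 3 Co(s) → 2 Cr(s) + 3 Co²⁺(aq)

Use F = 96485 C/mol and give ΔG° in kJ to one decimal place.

+272.1 kJ

As written, Cr³⁺/Cr is reduced (cathode) and Co²⁺/Co is oxidised (anode), so E°cell = (-0.76) − (-0.29) = -0.47 V.
Balancing electrons gives n = 6.
ΔG° = −nFE° = −(6)(96485)(-0.47) = 272,088 J = +272.1 kJ.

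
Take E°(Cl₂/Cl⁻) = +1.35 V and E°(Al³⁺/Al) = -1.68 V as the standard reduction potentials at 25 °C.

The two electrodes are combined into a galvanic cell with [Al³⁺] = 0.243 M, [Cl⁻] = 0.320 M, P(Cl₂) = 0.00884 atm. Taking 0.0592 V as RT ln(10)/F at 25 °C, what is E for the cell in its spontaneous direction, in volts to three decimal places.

Cl₂/Cl⁻ is the cathode (higher E°), Al³⁺/Al the anode: E°cell = +1.35 − (-1.68) = +3.03 V, n = 6.
Overall: 3 Cl₂(g) + 2 Al(s) → 6 Cl⁻(aq) + 2 Al³⁺(aq)
Q = [Cl⁻]^6·[Al³⁺]^2 / (P(Cl₂)^3); log Q = 1.963.
E = E° − (0.0592/n) log Q = +3.03 − (0.0592/6)(1.963) = +3.011 V.

+3.011 V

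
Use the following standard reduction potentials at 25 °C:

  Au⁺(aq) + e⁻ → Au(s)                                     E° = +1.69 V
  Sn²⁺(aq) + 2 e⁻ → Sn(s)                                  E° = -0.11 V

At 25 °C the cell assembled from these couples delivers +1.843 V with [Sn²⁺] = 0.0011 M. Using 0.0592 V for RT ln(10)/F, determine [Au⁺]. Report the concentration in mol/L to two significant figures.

0.18 M

Au⁺/Au is the cathode, Sn²⁺/Sn the anode: E°cell = +1.80 V, n = 2.
Overall reaction: 2 Au⁺(aq) + Sn(s) → 2 Au(s) + Sn²⁺(aq); Q = [Sn²⁺]^1/[Au⁺]^2.
From E = E° − (0.0592/n) log Q: log Q = (E° − E)·n/0.0592 = (+1.80 − (+1.843))·2/0.0592 = -1.4527.
So 2·log[Au⁺] = 1·log(0.0011) − log Q = -2.9586 − (-1.4527) = -1.5059; log[Au⁺] = -1.5059 / 2 = -0.7530; [Au⁺] = 10^(-0.7530) ≈ 0.18 M.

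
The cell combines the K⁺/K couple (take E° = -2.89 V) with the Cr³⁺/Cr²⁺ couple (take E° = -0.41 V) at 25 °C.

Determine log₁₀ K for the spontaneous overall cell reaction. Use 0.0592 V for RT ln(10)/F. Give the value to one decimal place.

Cathode: Cr³⁺/Cr²⁺; anode: K⁺/K. E°cell = +2.48 V, n = 1.
log K = nE°cell / 0.0592 = (1)(+2.48) / 0.0592 = 41.9.

41.9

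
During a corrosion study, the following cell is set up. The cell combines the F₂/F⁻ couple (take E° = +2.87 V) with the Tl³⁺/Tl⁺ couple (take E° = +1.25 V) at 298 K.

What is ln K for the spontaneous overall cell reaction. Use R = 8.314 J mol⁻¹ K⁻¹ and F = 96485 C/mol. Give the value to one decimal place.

Cathode: F₂/F⁻; anode: Tl³⁺/Tl⁺. E°cell = (+2.87) − (+1.25) = +1.62 V, with n = 2.
ΔG° = −nFE° = −RT ln K, so ln K = nFE°/(RT) = (2)(96485)(+1.62) / ((8.314)(298)) = 126.177.

126.2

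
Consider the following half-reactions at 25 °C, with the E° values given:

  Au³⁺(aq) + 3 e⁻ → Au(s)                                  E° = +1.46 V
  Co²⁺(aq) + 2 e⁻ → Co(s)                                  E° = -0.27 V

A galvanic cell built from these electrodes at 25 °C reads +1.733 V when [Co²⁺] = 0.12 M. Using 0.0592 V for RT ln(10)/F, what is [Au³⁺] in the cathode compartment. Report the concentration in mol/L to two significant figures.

Au³⁺/Au is the cathode, Co²⁺/Co the anode: E°cell = +1.73 V, n = 6.
Overall reaction: 2 Au³⁺(aq) + 3 Co(s) → 2 Au(s) + 3 Co²⁺(aq); Q = [Co²⁺]^3/[Au³⁺]^2.
From E = E° − (0.0592/n) log Q: log Q = (E° − E)·n/0.0592 = (+1.73 − (+1.733))·6/0.0592 = -0.3041.
So 2·log[Au³⁺] = 3·log(0.12) − log Q = -2.7625 − (-0.3041) = -2.4584; log[Au³⁺] = -2.4584 / 2 = -1.2292; [Au³⁺] = 10^(-1.2292) ≈ 0.059 M.

0.059 M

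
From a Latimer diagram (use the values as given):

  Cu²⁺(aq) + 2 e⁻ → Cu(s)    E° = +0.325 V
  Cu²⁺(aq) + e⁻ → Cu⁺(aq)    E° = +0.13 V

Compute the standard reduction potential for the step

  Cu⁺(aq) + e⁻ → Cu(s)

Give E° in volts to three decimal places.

+0.520 V

Sequential free energies add, so n₃E°₃ = n₁E°₁ + n₂E°₂.
With n₃ = 2, and the known step contributing 1×(+0.13) V, the unknown satisfies 1·E° = 2×(+0.325) − 1×(+0.13) = +0.520.
E° = +0.520 / 1 = +0.520 V.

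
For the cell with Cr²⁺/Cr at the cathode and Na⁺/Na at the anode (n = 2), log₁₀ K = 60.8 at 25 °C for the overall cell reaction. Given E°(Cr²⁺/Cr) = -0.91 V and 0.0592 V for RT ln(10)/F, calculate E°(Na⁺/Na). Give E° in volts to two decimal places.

E°cell = (0.0592/n)·log K = (0.0592/2)(60.8) = +1.800 V.
Since Cr²⁺/Cr is the cathode and Na⁺/Na the anode, E°cell = E°(Cr²⁺/Cr) − E°(Na⁺/Na).
So E°(Na⁺/Na) = E°(Cr²⁺/Cr) − E°cell = (-0.91) − (+1.800) = -2.71 V.

-2.71 V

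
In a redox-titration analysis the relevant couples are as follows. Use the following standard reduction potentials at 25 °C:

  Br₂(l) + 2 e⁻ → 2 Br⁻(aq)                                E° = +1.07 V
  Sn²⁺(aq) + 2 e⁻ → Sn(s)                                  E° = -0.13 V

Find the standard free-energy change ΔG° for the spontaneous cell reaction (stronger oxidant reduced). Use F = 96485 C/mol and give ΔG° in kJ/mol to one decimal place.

Br₂/Br⁻ (E° = +1.07 V) is the cathode; Sn²⁺/Sn (E° = -0.13 V) is the anode, so E°cell = +1.20 V.
Balancing electrons gives n = 2 (lcm of 2 and 2).
ΔG° = −nFE° = −(2)(96485)(+1.20) = -231,564 J = -231.6 kJ/mol.

-231.6 kJ/mol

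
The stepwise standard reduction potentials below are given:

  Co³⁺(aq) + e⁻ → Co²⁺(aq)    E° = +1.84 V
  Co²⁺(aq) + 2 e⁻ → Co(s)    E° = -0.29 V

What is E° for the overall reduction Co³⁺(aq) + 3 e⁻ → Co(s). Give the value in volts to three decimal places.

+0.420 V

Since ΔG° = −nFE° is additive over sequential reductions, n₃E°₃ = n₁E°₁ + n₂E°₂.
E°₃ = (1×+1.84 + 2×-0.29) / 3 = (+1.260) / 3 = +0.420 V.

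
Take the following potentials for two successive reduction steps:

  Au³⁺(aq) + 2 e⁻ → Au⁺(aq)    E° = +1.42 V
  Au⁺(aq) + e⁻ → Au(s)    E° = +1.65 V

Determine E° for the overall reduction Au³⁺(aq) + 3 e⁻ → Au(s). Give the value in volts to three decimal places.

Standard free energies of sequential steps add: ΔG°₃ = ΔG°₁ + ΔG°₂, so n₃E°₃ = n₁E°₁ + n₂E°₂.
E°₃ = (2×+1.42 + 1×+1.65) / 3 = (+4.490) / 3 = +1.497 V.

+1.497 V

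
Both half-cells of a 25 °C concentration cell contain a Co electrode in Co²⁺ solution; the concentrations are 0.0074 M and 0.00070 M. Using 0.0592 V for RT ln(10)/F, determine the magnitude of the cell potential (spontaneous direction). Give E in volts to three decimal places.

For a concentration cell E°cell = 0. The 0.0074 M side is the cathode (reduction is favoured where [Co²⁺] is higher).
With n = 2, E = −(0.0592/2) log([Co²⁺]ₐₙ/[Co²⁺]꜀ₐₜ) = −(0.0592/2) log(0.0007/0.0074) = −(0.0592/2)(-1.024) = +0.030 V.

+0.030 V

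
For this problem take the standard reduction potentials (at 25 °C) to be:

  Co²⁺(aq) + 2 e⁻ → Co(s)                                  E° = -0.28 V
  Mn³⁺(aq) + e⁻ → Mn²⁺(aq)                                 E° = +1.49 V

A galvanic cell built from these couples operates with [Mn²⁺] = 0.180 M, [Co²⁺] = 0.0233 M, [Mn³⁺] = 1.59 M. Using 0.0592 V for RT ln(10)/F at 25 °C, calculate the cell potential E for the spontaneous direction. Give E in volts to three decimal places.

+1.874 V

Mn³⁺/Mn²⁺ is the cathode (higher E°), Co²⁺/Co the anode: E°cell = +1.49 − (-0.28) = +1.77 V, n = 2.
Overall: 2 Mn³⁺(aq) + Co(s) → 2 Mn²⁺(aq) + Co²⁺(aq)
Q = [Mn²⁺]^2·[Co²⁺] / ([Mn³⁺]^2); log Q = -3.525.
E = E° − (0.0592/n) log Q = +1.77 − (0.0592/2)(-3.525) = +1.874 V.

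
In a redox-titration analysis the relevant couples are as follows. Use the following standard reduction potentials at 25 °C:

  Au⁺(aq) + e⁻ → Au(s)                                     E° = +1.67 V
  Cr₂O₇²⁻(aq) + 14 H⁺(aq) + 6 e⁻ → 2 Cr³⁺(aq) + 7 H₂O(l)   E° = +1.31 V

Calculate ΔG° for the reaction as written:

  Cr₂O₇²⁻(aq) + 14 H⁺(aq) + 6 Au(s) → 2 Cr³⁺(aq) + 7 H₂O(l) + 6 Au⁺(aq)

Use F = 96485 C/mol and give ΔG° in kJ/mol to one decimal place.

As written, Cr₂O₇²⁻/Cr³⁺ is reduced (cathode) and Au⁺/Au is oxidised (anode), so E°cell = (+1.31) − (+1.67) = -0.36 V.
Balancing electrons gives n = 6.
ΔG° = −nFE° = −(6)(96485)(-0.36) = 208,408 J = +208.4 kJ/mol.

+208.4 kJ/mol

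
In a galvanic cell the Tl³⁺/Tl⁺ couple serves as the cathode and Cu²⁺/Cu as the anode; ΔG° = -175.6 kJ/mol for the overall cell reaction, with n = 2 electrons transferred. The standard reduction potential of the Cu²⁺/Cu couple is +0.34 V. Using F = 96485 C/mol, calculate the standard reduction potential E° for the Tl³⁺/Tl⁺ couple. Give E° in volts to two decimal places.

E°cell = −ΔG°/(nF) = −(-175.6×10³)/((2)(96485)) = +0.910 V.
Since Tl³⁺/Tl⁺ is the cathode and Cu²⁺/Cu the anode, E°cell = E°(Tl³⁺/Tl⁺) − E°(Cu²⁺/Cu).
So E°(Tl³⁺/Tl⁺) = E°cell + E°(Cu²⁺/Cu) = +0.910 + (+0.34) = +1.25 V.

+1.25 V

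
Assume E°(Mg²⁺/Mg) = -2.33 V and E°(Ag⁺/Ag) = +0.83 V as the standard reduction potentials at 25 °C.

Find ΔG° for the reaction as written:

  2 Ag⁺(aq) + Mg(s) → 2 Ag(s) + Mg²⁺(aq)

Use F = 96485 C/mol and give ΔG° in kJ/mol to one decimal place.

-609.8 kJ/mol

As written, Ag⁺/Ag is reduced (cathode) and Mg²⁺/Mg is oxidised (anode), so E°cell = (+0.83) − (-2.33) = +3.16 V.
Balancing electrons gives n = 2.
ΔG° = −nFE° = −(2)(96485)(+3.16) = -609,785 J = -609.8 kJ/mol.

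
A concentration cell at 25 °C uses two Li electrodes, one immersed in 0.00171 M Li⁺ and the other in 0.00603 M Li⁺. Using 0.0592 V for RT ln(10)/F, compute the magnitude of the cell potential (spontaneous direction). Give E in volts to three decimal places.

For a concentration cell E°cell = 0. The 0.00603 M side is the cathode (reduction is favoured where [Li⁺] is higher).
With n = 1, E = −(0.0592/1) log([Li⁺]ₐₙ/[Li⁺]꜀ₐₜ) = −(0.0592/1) log(0.00171/0.00603) = −(0.0592/1)(-0.547) = +0.032 V.

+0.032 V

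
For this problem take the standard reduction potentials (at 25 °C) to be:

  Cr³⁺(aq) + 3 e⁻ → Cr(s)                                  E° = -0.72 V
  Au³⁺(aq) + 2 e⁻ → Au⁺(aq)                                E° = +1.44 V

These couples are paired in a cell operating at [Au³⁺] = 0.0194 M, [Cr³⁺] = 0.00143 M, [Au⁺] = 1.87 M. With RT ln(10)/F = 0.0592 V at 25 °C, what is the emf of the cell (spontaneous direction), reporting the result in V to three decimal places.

+2.157 V

Au³⁺/Au⁺ is the cathode (higher E°), Cr³⁺/Cr the anode: E°cell = +1.44 − (-0.72) = +2.16 V, n = 6.
Overall: 3 Au³⁺(aq) + 2 Cr(s) → 3 Au⁺(aq) + 2 Cr³⁺(aq)
Q = [Au⁺]^3·[Cr³⁺]^2 / ([Au³⁺]^3); log Q = 0.263.
E = E° − (0.0592/n) log Q = +2.16 − (0.0592/6)(0.263) = +2.157 V.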